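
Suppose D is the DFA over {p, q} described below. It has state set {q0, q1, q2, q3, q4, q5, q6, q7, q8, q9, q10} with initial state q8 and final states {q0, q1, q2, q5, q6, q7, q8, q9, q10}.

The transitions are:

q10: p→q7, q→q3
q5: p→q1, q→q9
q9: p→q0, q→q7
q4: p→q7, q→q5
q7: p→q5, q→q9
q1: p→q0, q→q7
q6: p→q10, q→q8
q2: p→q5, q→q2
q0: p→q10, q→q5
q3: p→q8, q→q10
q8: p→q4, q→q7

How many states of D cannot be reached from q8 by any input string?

2

Starting at q8 and following transitions, the reachable set is {q0, q1, q3, q4, q5, q7, q8, q9, q10}. That leaves q2, q6 unreachable — 2 in total.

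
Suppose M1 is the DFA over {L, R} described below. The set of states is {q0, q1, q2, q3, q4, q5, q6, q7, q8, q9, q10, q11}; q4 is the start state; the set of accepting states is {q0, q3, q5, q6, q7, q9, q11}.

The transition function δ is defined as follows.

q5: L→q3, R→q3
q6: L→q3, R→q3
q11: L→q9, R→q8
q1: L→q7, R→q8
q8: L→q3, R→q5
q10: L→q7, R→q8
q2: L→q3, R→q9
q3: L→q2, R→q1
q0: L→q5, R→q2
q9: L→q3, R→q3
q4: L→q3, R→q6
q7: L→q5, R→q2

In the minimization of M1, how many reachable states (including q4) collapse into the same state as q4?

First remove the unreachable states {q0,q10,q11}; 9 states remain.
Initial partition by acceptance: {q3,q5,q6,q7,q9} | {q1,q2,q4,q8}.
On input L, block {q3,q5,q6,q7,q9} splits into {q5,q6,q7,q9} and {q3}.
Refine {q5,q6,q7,q9} on symbol L: members go to different blocks, giving {q5,q6,q9} and {q7}.
Split {q1,q2,q4,q8} by δ(·,L) → {q2,q4,q8} and {q1}.
The partition is now stable with 5 blocks: {q5,q6,q9} | {q2,q4,q8} | {q3} | {q7} | {q1}.
The equivalence class containing q4 is {q2,q4,q8}, of size 3.

3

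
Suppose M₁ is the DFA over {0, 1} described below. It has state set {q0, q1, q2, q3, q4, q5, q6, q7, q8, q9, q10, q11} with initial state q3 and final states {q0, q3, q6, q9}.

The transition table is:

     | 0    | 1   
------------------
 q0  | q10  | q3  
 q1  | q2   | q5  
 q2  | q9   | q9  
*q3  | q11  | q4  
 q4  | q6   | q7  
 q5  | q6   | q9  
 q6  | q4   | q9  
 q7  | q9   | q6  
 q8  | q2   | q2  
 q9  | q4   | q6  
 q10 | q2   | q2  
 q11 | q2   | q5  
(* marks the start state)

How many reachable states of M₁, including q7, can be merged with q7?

3

States {q0,q1,q8,q10} cannot be reached from the start state, so discard them.
Initial partition by acceptance: {q3,q6,q9} | {q2,q4,q5,q7,q11}.
On input 1, block {q3,q6,q9} splits into {q6,q9} and {q3}.
On input 0, block {q2,q4,q5,q7,q11} splits into {q2,q4,q5,q7} and {q11}.
Split {q2,q4,q5,q7} by δ(·,1) → {q2,q5,q7} and {q4}.
The partition is now stable with 5 blocks: {q6,q9} | {q2,q5,q7} | {q3} | {q11} | {q4}.
State q7 belongs to the block {q2,q5,q7}, which has 3 states.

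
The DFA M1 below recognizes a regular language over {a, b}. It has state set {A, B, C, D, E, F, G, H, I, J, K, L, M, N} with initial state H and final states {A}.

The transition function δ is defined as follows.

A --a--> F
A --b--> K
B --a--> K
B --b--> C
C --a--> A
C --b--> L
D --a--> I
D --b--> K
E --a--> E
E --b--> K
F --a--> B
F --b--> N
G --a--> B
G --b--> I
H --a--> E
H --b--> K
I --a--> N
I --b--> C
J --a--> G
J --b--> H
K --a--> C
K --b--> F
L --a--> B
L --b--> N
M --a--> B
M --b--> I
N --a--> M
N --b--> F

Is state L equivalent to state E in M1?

No

Reachable states from the start: {A,B,C,E,F,H,I,K,L,M,N}. Unreachable: {D,G,J} — drop them.
Initial partition by acceptance: {A} | {B,C,E,F,H,I,K,L,M,N}.
Split {B,C,E,F,H,I,K,L,M,N} by δ(·,a) → {B,E,F,H,I,K,L,M,N} and {C}.
Refine {B,E,F,H,I,K,L,M,N} on symbol a: members go to different blocks, giving {B,E,F,H,I,L,M,N} and {K}.
Refine {B,E,F,H,I,L,M,N} on symbol a: members go to different blocks, giving {E,F,H,I,L,M,N} and {B}.
On input a, block {E,F,H,I,L,M,N} splits into {E,H,I,N} and {F,L,M}.
Refine {E,H,I,N} on symbol a: members go to different blocks, giving {E,H,I} and {N}.
Split {E,H,I} by δ(·,a) → {E,H} and {I}.
Refine {F,L,M} on symbol b: members go to different blocks, giving {F,L} and {M}.
Stable partition: {A} | {E,H} | {C} | {K} | {B} | {F,L} | {N} | {I} | {M} — 9 equivalence classes.
L and E end up in different blocks, so they are distinguishable. For instance, the string 'aba' is accepted from only L.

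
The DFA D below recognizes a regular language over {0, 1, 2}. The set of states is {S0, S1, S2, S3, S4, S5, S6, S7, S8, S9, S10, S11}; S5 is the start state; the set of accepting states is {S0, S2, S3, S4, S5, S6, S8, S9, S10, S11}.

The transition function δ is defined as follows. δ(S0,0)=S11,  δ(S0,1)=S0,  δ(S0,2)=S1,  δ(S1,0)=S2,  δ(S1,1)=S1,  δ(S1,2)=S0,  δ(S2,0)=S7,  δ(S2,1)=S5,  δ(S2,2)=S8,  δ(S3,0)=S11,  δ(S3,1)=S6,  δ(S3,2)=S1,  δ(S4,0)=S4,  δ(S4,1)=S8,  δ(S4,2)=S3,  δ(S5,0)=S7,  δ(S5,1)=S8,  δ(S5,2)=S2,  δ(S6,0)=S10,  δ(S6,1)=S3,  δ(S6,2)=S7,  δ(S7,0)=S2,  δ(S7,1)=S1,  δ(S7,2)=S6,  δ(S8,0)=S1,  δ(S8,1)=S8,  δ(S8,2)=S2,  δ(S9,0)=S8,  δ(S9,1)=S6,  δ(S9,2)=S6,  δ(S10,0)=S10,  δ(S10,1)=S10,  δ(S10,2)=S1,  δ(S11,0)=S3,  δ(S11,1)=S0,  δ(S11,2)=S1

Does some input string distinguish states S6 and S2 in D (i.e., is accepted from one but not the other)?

First remove the unreachable states {S4,S9}; 10 states remain.
Start with accepting vs non-accepting: {S0,S2,S3,S5,S6,S8,S10,S11} | {S1,S7}.
On input 0, block {S0,S2,S3,S5,S6,S8,S10,S11} splits into {S0,S3,S6,S10,S11} and {S2,S5,S8}.
Stable partition: {S0,S3,S6,S10,S11} | {S1,S7} | {S2,S5,S8} — 3 equivalence classes.
S6 and S2 end up in different blocks, so they are distinguishable. For instance, the string '0' is accepted from only S6.

Yes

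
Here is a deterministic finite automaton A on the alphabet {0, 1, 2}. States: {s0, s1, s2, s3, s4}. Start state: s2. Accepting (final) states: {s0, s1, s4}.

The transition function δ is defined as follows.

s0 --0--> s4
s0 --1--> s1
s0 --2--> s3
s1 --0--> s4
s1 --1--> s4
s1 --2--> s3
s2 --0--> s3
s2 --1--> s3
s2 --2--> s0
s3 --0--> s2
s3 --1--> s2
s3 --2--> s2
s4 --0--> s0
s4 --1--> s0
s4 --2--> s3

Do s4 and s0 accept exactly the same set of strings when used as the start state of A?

Start with accepting vs non-accepting: {s0,s1,s4} | {s2,s3}.
Refine {s2,s3} on symbol 2: members go to different blocks, giving {s2} and {s3}.
Stable partition: {s0,s1,s4} | {s2} | {s3} — 3 equivalence classes.
s4 and s0 lie in the same block of the stable partition, so they are equivalent — no string distinguishes them.

Yes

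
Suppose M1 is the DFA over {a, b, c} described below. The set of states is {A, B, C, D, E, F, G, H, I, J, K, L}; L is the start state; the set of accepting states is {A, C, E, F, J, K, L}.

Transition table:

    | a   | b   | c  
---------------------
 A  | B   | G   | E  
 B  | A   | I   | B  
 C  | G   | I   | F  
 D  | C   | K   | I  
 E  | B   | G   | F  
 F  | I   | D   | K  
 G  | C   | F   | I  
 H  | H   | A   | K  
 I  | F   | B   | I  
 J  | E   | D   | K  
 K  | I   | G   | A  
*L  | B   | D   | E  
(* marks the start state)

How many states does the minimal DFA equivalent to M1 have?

Reachable states from the start: {A,B,C,D,E,F,G,I,K,L}. Unreachable: {H,J} — drop them.
P0 = {A,C,E,F,K,L} | {B,D,G,I}.
On input b, block {B,D,G,I} splits into {B,I} and {D,G}.
Refine {A,C,E,F,K,L} on symbol a: members go to different blocks, giving {A,E,F,K,L} and {C}.
Stable partition: {A,E,F,K,L} | {B,I} | {D,G} | {C} — 4 equivalence classes.

4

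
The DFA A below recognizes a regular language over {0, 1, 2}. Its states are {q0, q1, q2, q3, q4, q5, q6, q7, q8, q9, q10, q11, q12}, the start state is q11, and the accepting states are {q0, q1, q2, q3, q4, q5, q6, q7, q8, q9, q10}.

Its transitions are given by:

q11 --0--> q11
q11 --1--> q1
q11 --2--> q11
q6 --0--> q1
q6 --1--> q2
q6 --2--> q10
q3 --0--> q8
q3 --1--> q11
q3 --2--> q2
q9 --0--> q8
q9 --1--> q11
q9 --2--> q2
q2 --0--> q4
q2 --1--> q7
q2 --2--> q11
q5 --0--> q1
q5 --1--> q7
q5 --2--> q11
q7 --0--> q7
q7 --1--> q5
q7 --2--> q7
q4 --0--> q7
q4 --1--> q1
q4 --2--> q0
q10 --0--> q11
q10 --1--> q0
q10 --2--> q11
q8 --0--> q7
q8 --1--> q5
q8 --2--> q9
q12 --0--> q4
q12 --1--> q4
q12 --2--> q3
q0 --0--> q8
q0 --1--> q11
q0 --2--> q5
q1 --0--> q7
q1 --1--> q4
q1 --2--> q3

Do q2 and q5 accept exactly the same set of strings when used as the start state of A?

Reachable states from the start: {q0,q1,q2,q3,q4,q5,q7,q8,q9,q11}. Unreachable: {q6,q10,q12} — drop them.
P0 = {q0,q1,q2,q3,q4,q5,q7,q8,q9} | {q11}.
Split {q0,q1,q2,q3,q4,q5,q7,q8,q9} by δ(·,1) → {q1,q2,q4,q5,q7,q8} and {q0,q3,q9}.
On input 2, block {q1,q2,q4,q5,q7,q8} splits into {q1,q4,q8} and {q2,q5} and {q7}.
On input 1, block {q1,q4,q8} splits into {q1,q4} and {q8}.
No further refinement is possible. Final partition (6 blocks): {q1,q4} | {q11} | {q0,q3,q9} | {q2,q5} | {q7} | {q8}.
q2 and q5 lie in the same block of the stable partition, so they are equivalent — no string distinguishes them.

Yes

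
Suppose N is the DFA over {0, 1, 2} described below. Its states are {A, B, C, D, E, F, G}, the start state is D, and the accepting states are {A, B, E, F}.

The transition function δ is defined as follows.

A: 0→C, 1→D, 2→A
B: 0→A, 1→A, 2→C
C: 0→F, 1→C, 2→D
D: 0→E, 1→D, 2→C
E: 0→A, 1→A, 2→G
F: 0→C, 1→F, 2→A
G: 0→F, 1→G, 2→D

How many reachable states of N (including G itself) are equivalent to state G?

2

Reachable states from the start: {A,C,D,E,F,G}. Unreachable: {B} — drop them.
P0 = {A,E,F} | {C,D,G}.
Refine {A,E,F} on symbol 0: members go to different blocks, giving {A,F} and {E}.
Split {A,F} by δ(·,1) → {A} and {F}.
On input 0, block {C,D,G} splits into {C,G} and {D}.
The partition is now stable with 5 blocks: {A} | {C,G} | {E} | {F} | {D}.
The equivalence class containing G is {C,G}, of size 2.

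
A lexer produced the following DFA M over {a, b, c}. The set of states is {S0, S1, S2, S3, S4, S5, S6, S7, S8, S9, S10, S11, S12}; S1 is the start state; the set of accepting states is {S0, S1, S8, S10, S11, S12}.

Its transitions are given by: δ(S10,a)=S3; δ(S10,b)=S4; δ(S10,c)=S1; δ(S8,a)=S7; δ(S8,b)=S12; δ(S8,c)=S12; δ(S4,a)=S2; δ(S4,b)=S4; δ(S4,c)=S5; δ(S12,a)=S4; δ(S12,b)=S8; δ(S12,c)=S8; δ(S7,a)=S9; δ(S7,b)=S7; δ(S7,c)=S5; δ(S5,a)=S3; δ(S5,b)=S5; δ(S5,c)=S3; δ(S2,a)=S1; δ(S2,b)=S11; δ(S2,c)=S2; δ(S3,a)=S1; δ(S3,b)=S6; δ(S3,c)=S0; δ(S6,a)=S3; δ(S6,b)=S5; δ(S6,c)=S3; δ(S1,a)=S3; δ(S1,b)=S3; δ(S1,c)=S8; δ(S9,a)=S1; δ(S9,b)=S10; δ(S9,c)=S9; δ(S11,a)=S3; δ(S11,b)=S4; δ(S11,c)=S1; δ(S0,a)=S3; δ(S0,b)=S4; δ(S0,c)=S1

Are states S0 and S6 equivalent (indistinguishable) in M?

No

Initial partition by acceptance: {S0,S1,S8,S10,S11,S12} | {S2,S3,S4,S5,S6,S7,S9}.
Split {S0,S1,S8,S10,S11,S12} by δ(·,b) → {S0,S1,S10,S11} and {S8,S12}.
Split {S0,S1,S10,S11} by δ(·,c) → {S0,S10,S11} and {S1}.
On input a, block {S2,S3,S4,S5,S6,S7,S9} splits into {S4,S5,S6,S7} and {S2,S3,S9}.
On input c, block {S4,S5,S6,S7} splits into {S4,S7} and {S5,S6}.
Refine {S2,S3,S9} on symbol b: members go to different blocks, giving {S2,S9} and {S3}.
Stable partition: {S0,S10,S11} | {S4,S7} | {S8,S12} | {S1} | {S2,S9} | {S5,S6} | {S3} — 7 equivalence classes.
S0 and S6 end up in different blocks, so they are distinguishable. For instance, the string 'ε' is accepted from only S0.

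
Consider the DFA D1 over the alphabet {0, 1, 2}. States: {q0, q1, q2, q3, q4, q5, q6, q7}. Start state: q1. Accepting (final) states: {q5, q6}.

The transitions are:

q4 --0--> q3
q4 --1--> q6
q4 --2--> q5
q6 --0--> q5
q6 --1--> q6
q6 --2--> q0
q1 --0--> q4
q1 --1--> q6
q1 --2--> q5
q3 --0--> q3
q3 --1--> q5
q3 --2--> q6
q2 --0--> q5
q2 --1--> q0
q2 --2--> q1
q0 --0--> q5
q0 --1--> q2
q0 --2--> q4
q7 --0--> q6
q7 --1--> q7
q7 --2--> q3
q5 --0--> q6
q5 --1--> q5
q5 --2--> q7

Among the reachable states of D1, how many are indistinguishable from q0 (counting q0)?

Every state is reachable, so we keep all 8.
Start with accepting vs non-accepting: {q5,q6} | {q0,q1,q2,q3,q4,q7}.
Split {q0,q1,q2,q3,q4,q7} by δ(·,0) → {q0,q2,q7} and {q1,q3,q4}.
No further refinement is possible. Final partition (3 blocks): {q5,q6} | {q0,q2,q7} | {q1,q3,q4}.
The equivalence class containing q0 is {q0,q2,q7}, of size 3.

3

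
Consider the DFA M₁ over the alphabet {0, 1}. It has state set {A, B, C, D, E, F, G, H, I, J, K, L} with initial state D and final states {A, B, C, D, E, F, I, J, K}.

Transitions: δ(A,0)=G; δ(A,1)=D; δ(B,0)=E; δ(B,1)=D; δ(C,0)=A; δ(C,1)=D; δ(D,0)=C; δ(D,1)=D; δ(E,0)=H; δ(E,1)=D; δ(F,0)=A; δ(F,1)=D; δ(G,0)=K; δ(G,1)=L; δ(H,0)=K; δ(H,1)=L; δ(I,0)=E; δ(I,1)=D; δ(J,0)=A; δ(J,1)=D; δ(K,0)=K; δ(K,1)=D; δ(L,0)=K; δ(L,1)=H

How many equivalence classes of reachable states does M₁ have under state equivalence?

First remove the unreachable states {B,E,F,I,J}; 7 states remain.
Initial partition by acceptance: {A,C,D,K} | {G,H,L}.
Refine {A,C,D,K} on symbol 0: members go to different blocks, giving {C,D,K} and {A}.
Refine {C,D,K} on symbol 0: members go to different blocks, giving {D,K} and {C}.
On input 0, block {D,K} splits into {D} and {K}.
The partition is now stable with 5 blocks: {D} | {G,H,L} | {A} | {C} | {K}.

5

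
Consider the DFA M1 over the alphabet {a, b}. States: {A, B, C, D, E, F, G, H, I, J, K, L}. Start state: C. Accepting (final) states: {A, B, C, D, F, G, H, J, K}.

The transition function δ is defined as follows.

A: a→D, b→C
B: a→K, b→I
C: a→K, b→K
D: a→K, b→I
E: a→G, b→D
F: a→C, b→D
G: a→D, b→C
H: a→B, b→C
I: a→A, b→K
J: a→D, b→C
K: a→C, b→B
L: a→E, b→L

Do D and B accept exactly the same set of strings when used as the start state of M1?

Yes

First remove the unreachable states {E,F,G,H,J,L}; 6 states remain.
Start with accepting vs non-accepting: {A,B,C,D,K} | {I}.
Split {A,B,C,D,K} by δ(·,b) → {A,C,K} and {B,D}.
On input a, block {A,C,K} splits into {C,K} and {A}.
On input b, block {C,K} splits into {C} and {K}.
Stable partition: {C} | {I} | {B,D} | {A} | {K} — 5 equivalence classes.
D and B lie in the same block of the stable partition, so they are equivalent — no string distinguishes them.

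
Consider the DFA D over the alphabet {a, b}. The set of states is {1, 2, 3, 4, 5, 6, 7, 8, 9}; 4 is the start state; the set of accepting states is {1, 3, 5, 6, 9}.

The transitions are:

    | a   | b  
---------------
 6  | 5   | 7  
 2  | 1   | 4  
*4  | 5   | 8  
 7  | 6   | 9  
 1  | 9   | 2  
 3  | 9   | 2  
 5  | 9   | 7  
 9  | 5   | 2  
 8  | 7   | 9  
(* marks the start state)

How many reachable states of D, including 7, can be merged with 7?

Reachable states from the start: {1,2,4,5,6,7,8,9}. Unreachable: {3} — drop them.
Start with accepting vs non-accepting: {1,5,6,9} | {2,4,7,8}.
On input a, block {2,4,7,8} splits into {2,4,7} and {8}.
On input b, block {2,4,7} splits into {2} and {4} and {7}.
Split {1,5,6,9} by δ(·,b) → {1,9} and {5,6}.
Refine {1,9} on symbol a: members go to different blocks, giving {1} and {9}.
On input a, block {5,6} splits into {5} and {6}.
The partition is now stable with 8 blocks: {1} | {2} | {8} | {4} | {7} | {5} | {9} | {6}.
State 7 belongs to the block {7}, which has 1 states.

1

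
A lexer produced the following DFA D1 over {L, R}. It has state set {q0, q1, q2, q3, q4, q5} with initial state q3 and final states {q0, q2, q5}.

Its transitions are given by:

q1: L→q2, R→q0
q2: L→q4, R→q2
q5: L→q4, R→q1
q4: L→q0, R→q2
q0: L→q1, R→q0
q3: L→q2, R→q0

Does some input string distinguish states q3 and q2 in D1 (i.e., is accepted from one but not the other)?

Yes

Reachable states from the start: {q0,q1,q2,q3,q4}. Unreachable: {q5} — drop them.
P0 = {q0,q2} | {q1,q3,q4}.
The partition is now stable with 2 blocks: {q0,q2} | {q1,q3,q4}.
q3 and q2 end up in different blocks, so they are distinguishable. For instance, the string 'ε' is accepted from only q2.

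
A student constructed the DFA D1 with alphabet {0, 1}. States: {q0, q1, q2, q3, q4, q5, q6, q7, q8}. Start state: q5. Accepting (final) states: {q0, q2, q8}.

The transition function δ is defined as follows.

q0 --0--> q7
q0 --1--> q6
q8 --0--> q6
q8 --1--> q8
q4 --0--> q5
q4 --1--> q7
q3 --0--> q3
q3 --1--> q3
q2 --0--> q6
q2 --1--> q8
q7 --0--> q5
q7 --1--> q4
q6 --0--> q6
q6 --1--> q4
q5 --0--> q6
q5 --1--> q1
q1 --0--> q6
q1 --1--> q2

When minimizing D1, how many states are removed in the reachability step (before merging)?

2

No path from q5 leads to q0, q3; the other 7 states are all reachable.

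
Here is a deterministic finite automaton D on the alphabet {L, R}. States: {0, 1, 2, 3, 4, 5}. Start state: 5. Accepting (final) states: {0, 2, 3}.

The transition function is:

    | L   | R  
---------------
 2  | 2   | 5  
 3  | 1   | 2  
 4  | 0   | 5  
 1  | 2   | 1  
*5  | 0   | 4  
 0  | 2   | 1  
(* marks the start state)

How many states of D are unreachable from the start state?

No path from 5 leads to 3; the other 5 states are all reachable.

1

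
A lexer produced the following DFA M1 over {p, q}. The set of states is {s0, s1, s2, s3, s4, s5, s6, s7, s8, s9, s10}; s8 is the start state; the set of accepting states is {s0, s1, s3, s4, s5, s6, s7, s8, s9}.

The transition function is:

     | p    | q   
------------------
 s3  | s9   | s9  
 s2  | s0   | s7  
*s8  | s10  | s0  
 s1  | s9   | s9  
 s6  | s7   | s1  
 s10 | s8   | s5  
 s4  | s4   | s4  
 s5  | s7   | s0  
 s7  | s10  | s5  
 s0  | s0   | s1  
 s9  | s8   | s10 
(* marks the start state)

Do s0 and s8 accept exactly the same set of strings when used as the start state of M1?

No

Reachable states from the start: {s0,s1,s5,s7,s8,s9,s10}. Unreachable: {s2,s3,s4,s6} — drop them.
Initial partition by acceptance: {s0,s1,s5,s7,s8,s9} | {s10}.
On input p, block {s0,s1,s5,s7,s8,s9} splits into {s0,s1,s5,s9} and {s7,s8}.
On input p, block {s0,s1,s5,s9} splits into {s0,s1} and {s5,s9}.
Split {s0,s1} by δ(·,p) → {s0} and {s1}.
On input q, block {s7,s8} splits into {s7} and {s8}.
Split {s5,s9} by δ(·,p) → {s5} and {s9}.
The partition is now stable with 7 blocks: {s0} | {s10} | {s7} | {s5} | {s1} | {s8} | {s9}.
s0 and s8 end up in different blocks, so they are distinguishable. For instance, the string 'p' is accepted from only s0.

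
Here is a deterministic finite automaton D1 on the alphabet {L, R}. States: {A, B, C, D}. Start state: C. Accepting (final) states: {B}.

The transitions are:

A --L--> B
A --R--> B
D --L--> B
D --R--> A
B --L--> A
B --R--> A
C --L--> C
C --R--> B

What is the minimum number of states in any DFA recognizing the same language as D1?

Reachable states from the start: {A,B,C}. Unreachable: {D} — drop them.
Initial partition by acceptance: {B} | {A,C}.
Split {A,C} by δ(·,L) → {A} and {C}.
The partition is now stable with 3 blocks: {B} | {A} | {C}.

3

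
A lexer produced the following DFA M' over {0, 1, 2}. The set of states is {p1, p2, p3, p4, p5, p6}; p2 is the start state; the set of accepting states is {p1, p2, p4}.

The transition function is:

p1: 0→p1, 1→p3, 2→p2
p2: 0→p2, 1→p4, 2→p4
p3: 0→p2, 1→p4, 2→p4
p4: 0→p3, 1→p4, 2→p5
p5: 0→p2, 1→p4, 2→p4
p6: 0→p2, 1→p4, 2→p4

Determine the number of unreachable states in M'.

No path from p2 leads to p1, p6; the other 4 states are all reachable.

2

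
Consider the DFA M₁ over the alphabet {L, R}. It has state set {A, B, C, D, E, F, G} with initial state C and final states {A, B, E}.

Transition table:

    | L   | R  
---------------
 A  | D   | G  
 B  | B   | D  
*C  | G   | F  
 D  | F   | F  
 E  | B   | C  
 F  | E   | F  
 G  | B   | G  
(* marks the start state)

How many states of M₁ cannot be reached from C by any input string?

1

BFS from C reaches {B, C, D, E, F, G}; the 1 state(s) A are never visited.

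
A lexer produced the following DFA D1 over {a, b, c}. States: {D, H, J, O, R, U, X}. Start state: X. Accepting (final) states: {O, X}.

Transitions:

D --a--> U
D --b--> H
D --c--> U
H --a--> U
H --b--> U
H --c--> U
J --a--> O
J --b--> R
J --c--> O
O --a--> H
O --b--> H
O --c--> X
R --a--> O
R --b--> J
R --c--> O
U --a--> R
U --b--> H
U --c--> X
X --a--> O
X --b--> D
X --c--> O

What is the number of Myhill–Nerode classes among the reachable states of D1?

6

All states are reachable from the start state.
Initial partition by acceptance: {O,X} | {D,H,J,R,U}.
Refine {O,X} on symbol a: members go to different blocks, giving {X} and {O}.
Refine {D,H,J,R,U} on symbol a: members go to different blocks, giving {D,H,U} and {J,R}.
Split {D,H,U} by δ(·,a) → {D,H} and {U}.
On input b, block {D,H} splits into {D} and {H}.
Stable partition: {X} | {D} | {O} | {J,R} | {U} | {H} — 6 equivalence classes.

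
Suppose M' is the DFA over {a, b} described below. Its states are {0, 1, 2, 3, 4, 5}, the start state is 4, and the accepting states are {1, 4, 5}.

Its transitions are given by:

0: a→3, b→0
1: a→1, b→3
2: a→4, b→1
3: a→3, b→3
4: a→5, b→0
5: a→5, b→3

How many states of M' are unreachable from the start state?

2

Starting at 4 and following transitions, the reachable set is {0, 3, 4, 5}. That leaves 1, 2 unreachable — 2 in total.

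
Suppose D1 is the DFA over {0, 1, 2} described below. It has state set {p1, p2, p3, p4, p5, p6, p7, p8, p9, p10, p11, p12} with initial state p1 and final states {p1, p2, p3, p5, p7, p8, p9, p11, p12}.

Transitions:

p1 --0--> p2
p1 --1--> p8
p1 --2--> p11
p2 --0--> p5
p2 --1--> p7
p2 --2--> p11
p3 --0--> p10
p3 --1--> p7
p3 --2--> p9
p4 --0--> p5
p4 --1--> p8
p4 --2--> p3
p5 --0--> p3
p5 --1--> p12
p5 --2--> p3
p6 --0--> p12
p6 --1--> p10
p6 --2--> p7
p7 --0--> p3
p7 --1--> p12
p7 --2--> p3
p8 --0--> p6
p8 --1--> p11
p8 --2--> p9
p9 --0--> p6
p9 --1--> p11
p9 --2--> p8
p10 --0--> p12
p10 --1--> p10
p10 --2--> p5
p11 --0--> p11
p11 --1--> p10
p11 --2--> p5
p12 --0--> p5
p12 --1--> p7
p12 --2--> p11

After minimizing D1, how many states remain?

First remove the unreachable states {p4}; 11 states remain.
Initial partition by acceptance: {p1,p2,p3,p5,p7,p8,p9,p11,p12} | {p6,p10}.
Refine {p1,p2,p3,p5,p7,p8,p9,p11,p12} on symbol 0: members go to different blocks, giving {p1,p2,p5,p7,p11,p12} and {p3,p8,p9}.
On input 0, block {p1,p2,p5,p7,p11,p12} splits into {p1,p2,p11,p12} and {p5,p7}.
Refine {p1,p2,p11,p12} on symbol 0: members go to different blocks, giving {p1,p11} and {p2,p12}.
On input 0, block {p1,p11} splits into {p1} and {p11}.
Refine {p3,p8,p9} on symbol 1: members go to different blocks, giving {p8,p9} and {p3}.
The partition is now stable with 7 blocks: {p1} | {p6,p10} | {p8,p9} | {p5,p7} | {p2,p12} | {p11} | {p3}.

7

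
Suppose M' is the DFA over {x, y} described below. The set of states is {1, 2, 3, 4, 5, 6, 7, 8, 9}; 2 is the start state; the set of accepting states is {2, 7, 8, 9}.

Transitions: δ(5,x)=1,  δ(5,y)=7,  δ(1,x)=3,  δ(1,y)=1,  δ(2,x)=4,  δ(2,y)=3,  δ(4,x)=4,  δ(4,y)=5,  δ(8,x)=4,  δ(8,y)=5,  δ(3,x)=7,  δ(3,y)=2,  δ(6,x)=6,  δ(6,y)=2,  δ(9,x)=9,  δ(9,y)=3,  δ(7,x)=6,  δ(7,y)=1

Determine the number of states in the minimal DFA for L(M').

7

States {8,9} cannot be reached from the start state, so discard them.
Start with accepting vs non-accepting: {2,7} | {1,3,4,5,6}.
Refine {1,3,4,5,6} on symbol x: members go to different blocks, giving {1,4,5,6} and {3}.
On input y, block {2,7} splits into {2} and {7}.
On input x, block {1,4,5,6} splits into {4,5,6} and {1}.
On input x, block {4,5,6} splits into {4,6} and {5}.
Split {4,6} by δ(·,y) → {4} and {6}.
Stable partition: {2} | {4} | {3} | {7} | {1} | {5} | {6} — 7 equivalence classes.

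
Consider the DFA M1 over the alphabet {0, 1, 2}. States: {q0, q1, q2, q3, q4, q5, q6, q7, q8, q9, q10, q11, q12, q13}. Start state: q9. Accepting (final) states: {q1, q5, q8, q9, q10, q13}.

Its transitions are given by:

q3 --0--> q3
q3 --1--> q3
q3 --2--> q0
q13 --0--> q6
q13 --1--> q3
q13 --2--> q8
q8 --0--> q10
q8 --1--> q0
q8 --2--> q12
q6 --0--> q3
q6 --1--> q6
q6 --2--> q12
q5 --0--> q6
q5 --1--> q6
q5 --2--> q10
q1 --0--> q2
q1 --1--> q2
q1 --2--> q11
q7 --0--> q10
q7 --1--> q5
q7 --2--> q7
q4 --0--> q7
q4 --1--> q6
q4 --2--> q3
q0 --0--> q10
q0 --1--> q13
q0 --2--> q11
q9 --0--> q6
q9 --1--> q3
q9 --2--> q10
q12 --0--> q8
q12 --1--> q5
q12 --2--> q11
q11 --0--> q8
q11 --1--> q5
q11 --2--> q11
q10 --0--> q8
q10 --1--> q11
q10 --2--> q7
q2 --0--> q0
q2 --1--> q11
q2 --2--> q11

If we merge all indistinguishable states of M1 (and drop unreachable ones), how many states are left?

4

First remove the unreachable states {q1,q2,q4}; 11 states remain.
P0 = {q5,q8,q9,q10,q13} | {q0,q3,q6,q7,q11,q12}.
Split {q5,q8,q9,q10,q13} by δ(·,0) → {q5,q9,q13} and {q8,q10}.
Refine {q0,q3,q6,q7,q11,q12} on symbol 0: members go to different blocks, giving {q0,q7,q11,q12} and {q3,q6}.
The partition is now stable with 4 blocks: {q5,q9,q13} | {q0,q7,q11,q12} | {q8,q10} | {q3,q6}.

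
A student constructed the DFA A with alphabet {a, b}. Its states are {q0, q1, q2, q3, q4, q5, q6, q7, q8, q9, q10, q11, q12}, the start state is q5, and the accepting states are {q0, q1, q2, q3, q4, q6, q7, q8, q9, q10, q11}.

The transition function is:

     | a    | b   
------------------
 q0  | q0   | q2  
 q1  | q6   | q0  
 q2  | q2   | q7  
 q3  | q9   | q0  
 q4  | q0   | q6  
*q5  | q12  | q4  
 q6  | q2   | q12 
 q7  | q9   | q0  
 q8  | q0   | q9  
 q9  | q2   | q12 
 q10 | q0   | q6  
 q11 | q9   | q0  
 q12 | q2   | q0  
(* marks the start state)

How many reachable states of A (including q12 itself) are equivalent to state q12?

First remove the unreachable states {q1,q3,q8,q10,q11}; 8 states remain.
Initial partition by acceptance: {q0,q2,q4,q6,q7,q9} | {q5,q12}.
Refine {q0,q2,q4,q6,q7,q9} on symbol b: members go to different blocks, giving {q0,q2,q4,q7} and {q6,q9}.
On input a, block {q0,q2,q4,q7} splits into {q0,q2,q4} and {q7}.
Split {q0,q2,q4} by δ(·,b) → {q0} and {q2} and {q4}.
Split {q5,q12} by δ(·,a) → {q5} and {q12}.
Stable partition: {q0} | {q5} | {q6,q9} | {q7} | {q2} | {q4} | {q12} — 7 equivalence classes.
State q12 belongs to the block {q12}, which has 1 states.

1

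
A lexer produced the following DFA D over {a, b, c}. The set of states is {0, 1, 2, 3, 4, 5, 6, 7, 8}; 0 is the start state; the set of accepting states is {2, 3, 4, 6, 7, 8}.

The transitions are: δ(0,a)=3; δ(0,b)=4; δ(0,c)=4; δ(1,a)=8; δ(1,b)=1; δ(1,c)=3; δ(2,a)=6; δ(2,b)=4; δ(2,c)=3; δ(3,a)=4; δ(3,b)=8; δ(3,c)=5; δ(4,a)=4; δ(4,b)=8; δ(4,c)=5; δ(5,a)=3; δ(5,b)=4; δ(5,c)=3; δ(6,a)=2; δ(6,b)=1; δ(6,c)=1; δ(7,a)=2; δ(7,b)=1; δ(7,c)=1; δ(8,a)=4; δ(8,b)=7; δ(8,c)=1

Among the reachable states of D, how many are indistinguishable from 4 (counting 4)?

2

All states are reachable from the start state.
Initial partition by acceptance: {2,3,4,6,7,8} | {0,1,5}.
Refine {2,3,4,6,7,8} on symbol b: members go to different blocks, giving {2,3,4,8} and {6,7}.
On input a, block {2,3,4,8} splits into {3,4,8} and {2}.
Refine {3,4,8} on symbol b: members go to different blocks, giving {3,4} and {8}.
On input a, block {0,1,5} splits into {0,5} and {1}.
Stable partition: {3,4} | {0,5} | {6,7} | {2} | {8} | {1} — 6 equivalence classes.
State 4 belongs to the block {3,4}, which has 2 states.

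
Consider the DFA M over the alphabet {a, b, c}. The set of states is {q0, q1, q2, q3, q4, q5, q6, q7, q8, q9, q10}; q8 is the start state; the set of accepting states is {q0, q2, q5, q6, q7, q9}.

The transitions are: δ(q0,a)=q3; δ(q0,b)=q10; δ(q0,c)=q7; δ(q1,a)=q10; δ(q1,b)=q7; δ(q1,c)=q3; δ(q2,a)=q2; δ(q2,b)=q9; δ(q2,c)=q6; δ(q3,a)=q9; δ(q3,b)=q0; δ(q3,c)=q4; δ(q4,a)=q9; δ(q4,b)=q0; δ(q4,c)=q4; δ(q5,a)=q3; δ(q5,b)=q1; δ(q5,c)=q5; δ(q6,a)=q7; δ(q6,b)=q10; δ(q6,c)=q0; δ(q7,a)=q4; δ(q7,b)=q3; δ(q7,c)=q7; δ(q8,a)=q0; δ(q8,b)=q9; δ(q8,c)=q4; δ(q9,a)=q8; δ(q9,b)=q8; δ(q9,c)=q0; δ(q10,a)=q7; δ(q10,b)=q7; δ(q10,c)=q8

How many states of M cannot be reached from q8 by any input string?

4

BFS from q8 reaches {q0, q3, q4, q7, q8, q9, q10}; the 4 state(s) q1, q2, q5, q6 are never visited.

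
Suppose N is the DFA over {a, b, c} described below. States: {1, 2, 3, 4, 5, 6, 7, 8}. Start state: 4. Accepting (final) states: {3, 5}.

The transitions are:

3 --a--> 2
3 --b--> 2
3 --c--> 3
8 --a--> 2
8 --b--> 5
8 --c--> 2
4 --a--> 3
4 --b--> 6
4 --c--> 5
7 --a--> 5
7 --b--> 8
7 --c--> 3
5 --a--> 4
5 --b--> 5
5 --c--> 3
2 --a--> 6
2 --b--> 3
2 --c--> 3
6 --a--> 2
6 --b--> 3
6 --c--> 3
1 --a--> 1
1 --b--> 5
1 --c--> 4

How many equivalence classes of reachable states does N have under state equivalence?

4

Reachable states from the start: {2,3,4,5,6}. Unreachable: {1,7,8} — drop them.
P0 = {3,5} | {2,4,6}.
Refine {3,5} on symbol b: members go to different blocks, giving {3} and {5}.
Split {2,4,6} by δ(·,a) → {2,6} and {4}.
Stable partition: {3} | {2,6} | {5} | {4} — 4 equivalence classes.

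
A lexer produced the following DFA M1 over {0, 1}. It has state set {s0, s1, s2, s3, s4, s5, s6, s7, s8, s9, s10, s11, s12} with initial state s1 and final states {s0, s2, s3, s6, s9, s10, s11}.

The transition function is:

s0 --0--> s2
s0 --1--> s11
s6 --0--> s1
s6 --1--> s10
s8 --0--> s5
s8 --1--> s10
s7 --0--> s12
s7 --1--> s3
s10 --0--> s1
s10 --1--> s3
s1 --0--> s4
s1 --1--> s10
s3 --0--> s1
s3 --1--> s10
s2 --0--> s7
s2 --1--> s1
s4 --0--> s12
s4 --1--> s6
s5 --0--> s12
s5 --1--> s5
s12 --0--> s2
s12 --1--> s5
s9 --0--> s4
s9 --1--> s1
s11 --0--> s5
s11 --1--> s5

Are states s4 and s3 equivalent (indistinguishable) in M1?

Reachable states from the start: {s1,s2,s3,s4,s5,s6,s7,s10,s12}. Unreachable: {s0,s8,s9,s11} — drop them.
Initial partition by acceptance: {s2,s3,s6,s10} | {s1,s4,s5,s7,s12}.
Refine {s2,s3,s6,s10} on symbol 1: members go to different blocks, giving {s3,s6,s10} and {s2}.
Split {s1,s4,s5,s7,s12} by δ(·,0) → {s1,s4,s5,s7} and {s12}.
On input 0, block {s1,s4,s5,s7} splits into {s4,s5,s7} and {s1}.
Refine {s4,s5,s7} on symbol 1: members go to different blocks, giving {s4,s7} and {s5}.
Stable partition: {s3,s6,s10} | {s4,s7} | {s2} | {s12} | {s1} | {s5} — 6 equivalence classes.
s4 and s3 end up in different blocks, so they are distinguishable. For instance, the string 'ε' is accepted from only s3.

No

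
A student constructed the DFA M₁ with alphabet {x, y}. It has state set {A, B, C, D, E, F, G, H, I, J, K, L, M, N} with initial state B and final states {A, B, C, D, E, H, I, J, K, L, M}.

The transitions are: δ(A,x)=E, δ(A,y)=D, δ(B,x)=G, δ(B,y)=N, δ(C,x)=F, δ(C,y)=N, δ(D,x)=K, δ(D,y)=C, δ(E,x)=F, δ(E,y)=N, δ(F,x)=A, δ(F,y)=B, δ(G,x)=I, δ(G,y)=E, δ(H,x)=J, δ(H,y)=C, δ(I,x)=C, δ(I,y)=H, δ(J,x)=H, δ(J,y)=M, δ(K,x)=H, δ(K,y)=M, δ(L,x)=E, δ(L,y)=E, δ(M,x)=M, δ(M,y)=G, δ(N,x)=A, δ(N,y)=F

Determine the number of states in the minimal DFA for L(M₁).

First remove the unreachable states {L}; 13 states remain.
P0 = {A,B,C,D,E,H,I,J,K,M} | {F,G,N}.
On input x, block {A,B,C,D,E,H,I,J,K,M} splits into {A,D,H,I,J,K,M} and {B,C,E}.
Split {A,D,H,I,J,K,M} by δ(·,x) → {D,H,J,K,M} and {A,I}.
Refine {D,H,J,K,M} on symbol y: members go to different blocks, giving {D,H} and {J,K} and {M}.
Refine {F,G,N} on symbol y: members go to different blocks, giving {F,G} and {N}.
No further refinement is possible. Final partition (7 blocks): {D,H} | {F,G} | {B,C,E} | {A,I} | {J,K} | {M} | {N}.

7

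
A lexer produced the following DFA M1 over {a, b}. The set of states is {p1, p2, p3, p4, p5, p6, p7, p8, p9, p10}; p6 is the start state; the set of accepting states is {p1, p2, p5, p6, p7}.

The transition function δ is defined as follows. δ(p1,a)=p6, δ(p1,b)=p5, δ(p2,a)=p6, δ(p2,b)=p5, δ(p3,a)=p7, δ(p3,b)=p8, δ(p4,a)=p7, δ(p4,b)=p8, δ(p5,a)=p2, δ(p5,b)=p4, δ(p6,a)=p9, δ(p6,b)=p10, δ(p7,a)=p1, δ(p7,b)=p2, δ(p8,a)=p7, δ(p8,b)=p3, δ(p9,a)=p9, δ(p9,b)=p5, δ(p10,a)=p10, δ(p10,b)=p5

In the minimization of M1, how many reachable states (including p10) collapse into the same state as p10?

Initial partition by acceptance: {p1,p2,p5,p6,p7} | {p3,p4,p8,p9,p10}.
Split {p1,p2,p5,p6,p7} by δ(·,a) → {p1,p2,p5,p7} and {p6}.
Refine {p1,p2,p5,p7} on symbol a: members go to different blocks, giving {p1,p2} and {p5,p7}.
Split {p3,p4,p8,p9,p10} by δ(·,a) → {p3,p4,p8} and {p9,p10}.
On input b, block {p5,p7} splits into {p5} and {p7}.
The partition is now stable with 6 blocks: {p1,p2} | {p3,p4,p8} | {p6} | {p5} | {p9,p10} | {p7}.
The equivalence class containing p10 is {p9,p10}, of size 2.

2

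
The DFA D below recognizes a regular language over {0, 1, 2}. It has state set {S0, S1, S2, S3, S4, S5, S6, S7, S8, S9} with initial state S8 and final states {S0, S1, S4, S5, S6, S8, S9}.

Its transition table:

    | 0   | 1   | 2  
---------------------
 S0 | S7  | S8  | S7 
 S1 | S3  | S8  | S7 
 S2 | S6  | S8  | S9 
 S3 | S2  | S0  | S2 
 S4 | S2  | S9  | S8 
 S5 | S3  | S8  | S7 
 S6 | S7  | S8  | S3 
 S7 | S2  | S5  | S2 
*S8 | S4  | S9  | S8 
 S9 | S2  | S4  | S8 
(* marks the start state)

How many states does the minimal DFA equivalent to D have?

States {S1} cannot be reached from the start state, so discard them.
Start with accepting vs non-accepting: {S0,S4,S5,S6,S8,S9} | {S2,S3,S7}.
Refine {S0,S4,S5,S6,S8,S9} on symbol 0: members go to different blocks, giving {S0,S4,S5,S6,S9} and {S8}.
On input 1, block {S0,S4,S5,S6,S9} splits into {S0,S5,S6} and {S4,S9}.
On input 0, block {S2,S3,S7} splits into {S3,S7} and {S2}.
No further refinement is possible. Final partition (5 blocks): {S0,S5,S6} | {S3,S7} | {S8} | {S4,S9} | {S2}.

5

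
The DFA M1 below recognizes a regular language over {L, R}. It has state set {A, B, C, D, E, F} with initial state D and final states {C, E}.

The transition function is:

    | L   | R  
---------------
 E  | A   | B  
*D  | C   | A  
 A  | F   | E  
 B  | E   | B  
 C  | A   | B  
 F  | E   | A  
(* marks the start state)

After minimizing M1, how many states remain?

All states are reachable from the start state.
Start with accepting vs non-accepting: {C,E} | {A,B,D,F}.
Refine {A,B,D,F} on symbol L: members go to different blocks, giving {B,D,F} and {A}.
Refine {B,D,F} on symbol R: members go to different blocks, giving {D,F} and {B}.
No further refinement is possible. Final partition (4 blocks): {C,E} | {D,F} | {A} | {B}.

4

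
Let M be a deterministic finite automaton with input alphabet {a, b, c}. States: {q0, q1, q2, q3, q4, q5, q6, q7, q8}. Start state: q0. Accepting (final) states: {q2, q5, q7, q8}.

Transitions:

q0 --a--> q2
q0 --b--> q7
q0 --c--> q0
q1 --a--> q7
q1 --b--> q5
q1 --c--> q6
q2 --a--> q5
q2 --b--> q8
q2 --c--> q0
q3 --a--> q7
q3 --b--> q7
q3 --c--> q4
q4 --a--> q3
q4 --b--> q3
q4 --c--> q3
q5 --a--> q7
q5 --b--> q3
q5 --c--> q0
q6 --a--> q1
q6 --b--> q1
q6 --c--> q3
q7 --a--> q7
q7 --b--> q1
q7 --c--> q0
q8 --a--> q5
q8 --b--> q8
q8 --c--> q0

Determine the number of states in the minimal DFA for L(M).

Every state is reachable, so we keep all 9.
Initial partition by acceptance: {q2,q5,q7,q8} | {q0,q1,q3,q4,q6}.
Refine {q2,q5,q7,q8} on symbol b: members go to different blocks, giving {q2,q8} and {q5,q7}.
On input a, block {q0,q1,q3,q4,q6} splits into {q1,q3} and {q4,q6} and {q0}.
The partition is now stable with 5 blocks: {q2,q8} | {q1,q3} | {q5,q7} | {q4,q6} | {q0}.

5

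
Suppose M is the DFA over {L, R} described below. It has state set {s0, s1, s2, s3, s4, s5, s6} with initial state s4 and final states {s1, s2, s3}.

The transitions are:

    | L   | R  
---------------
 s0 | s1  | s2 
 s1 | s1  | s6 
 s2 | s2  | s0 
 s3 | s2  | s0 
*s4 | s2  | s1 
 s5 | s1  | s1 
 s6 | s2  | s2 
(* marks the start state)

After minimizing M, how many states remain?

States {s3,s5} cannot be reached from the start state, so discard them.
P0 = {s1,s2} | {s0,s4,s6}.
Stable partition: {s1,s2} | {s0,s4,s6} — 2 equivalence classes.

2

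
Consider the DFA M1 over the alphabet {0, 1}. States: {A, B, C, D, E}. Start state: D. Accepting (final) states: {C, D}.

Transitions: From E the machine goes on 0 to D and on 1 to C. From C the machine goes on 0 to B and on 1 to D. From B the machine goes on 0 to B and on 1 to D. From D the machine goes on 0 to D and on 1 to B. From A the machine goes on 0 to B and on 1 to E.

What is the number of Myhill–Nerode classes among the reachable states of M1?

2

First remove the unreachable states {A,C,E}; 2 states remain.
Start with accepting vs non-accepting: {D} | {B}.
Stable partition: {D} | {B} — 2 equivalence classes.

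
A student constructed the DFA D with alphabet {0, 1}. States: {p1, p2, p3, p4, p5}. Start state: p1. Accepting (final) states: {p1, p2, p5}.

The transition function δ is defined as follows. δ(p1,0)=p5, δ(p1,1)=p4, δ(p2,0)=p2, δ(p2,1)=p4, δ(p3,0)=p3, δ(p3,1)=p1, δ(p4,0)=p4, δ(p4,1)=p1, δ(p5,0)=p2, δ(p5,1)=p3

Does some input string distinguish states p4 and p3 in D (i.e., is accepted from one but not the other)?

Every state is reachable, so we keep all 5.
Start with accepting vs non-accepting: {p1,p2,p5} | {p3,p4}.
No further refinement is possible. Final partition (2 blocks): {p1,p2,p5} | {p3,p4}.
p4 and p3 lie in the same block of the stable partition, so they are equivalent — no string distinguishes them.

No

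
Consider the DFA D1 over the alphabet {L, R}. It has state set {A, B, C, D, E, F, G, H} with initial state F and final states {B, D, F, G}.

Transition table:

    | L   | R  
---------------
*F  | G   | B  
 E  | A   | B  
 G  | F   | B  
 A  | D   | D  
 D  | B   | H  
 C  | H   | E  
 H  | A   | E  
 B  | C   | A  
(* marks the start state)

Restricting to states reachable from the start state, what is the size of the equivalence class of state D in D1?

1

All states are reachable from the start state.
Initial partition by acceptance: {B,D,F,G} | {A,C,E,H}.
On input L, block {B,D,F,G} splits into {D,F,G} and {B}.
Split {D,F,G} by δ(·,L) → {F,G} and {D}.
On input L, block {A,C,E,H} splits into {C,E,H} and {A}.
Refine {C,E,H} on symbol L: members go to different blocks, giving {E,H} and {C}.
Refine {E,H} on symbol R: members go to different blocks, giving {E} and {H}.
The partition is now stable with 7 blocks: {F,G} | {E} | {B} | {D} | {A} | {C} | {H}.
The equivalence class containing D is {D}, of size 1.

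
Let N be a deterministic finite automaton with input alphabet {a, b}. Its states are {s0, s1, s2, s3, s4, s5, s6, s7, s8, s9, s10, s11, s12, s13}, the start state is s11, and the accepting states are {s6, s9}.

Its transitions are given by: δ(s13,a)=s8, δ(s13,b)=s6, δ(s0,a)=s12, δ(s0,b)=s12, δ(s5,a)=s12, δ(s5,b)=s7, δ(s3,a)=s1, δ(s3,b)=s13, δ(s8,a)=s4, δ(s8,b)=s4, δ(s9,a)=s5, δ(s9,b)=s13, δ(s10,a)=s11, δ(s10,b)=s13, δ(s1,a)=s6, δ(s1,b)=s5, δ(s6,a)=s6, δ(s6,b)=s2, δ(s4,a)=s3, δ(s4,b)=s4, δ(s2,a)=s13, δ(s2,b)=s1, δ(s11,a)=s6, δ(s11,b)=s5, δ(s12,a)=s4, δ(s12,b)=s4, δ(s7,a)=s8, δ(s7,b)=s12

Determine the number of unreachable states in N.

Starting at s11 and following transitions, the reachable set is {s1, s2, s3, s4, s5, s6, s7, s8, s11, s12, s13}. That leaves s0, s9, s10 unreachable — 3 in total.

3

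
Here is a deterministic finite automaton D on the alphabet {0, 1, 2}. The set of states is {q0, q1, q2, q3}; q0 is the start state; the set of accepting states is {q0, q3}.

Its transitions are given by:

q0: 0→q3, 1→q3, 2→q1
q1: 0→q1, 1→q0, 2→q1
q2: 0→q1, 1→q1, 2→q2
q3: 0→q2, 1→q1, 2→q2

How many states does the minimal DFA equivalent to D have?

4

All states are reachable from the start state.
Initial partition by acceptance: {q0,q3} | {q1,q2}.
Refine {q0,q3} on symbol 0: members go to different blocks, giving {q0} and {q3}.
Split {q1,q2} by δ(·,1) → {q1} and {q2}.
Stable partition: {q0} | {q1} | {q3} | {q2} — 4 equivalence classes.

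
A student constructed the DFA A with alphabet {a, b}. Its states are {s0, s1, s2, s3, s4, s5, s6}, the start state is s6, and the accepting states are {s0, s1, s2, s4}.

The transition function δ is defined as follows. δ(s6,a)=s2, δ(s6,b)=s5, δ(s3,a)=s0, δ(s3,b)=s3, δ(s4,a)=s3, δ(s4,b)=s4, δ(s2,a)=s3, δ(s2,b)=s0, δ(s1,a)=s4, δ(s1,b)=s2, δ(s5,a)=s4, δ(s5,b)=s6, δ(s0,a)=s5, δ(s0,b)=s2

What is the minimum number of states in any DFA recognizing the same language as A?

2

States {s1} cannot be reached from the start state, so discard them.
Initial partition by acceptance: {s0,s2,s4} | {s3,s5,s6}.
No further refinement is possible. Final partition (2 blocks): {s0,s2,s4} | {s3,s5,s6}.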